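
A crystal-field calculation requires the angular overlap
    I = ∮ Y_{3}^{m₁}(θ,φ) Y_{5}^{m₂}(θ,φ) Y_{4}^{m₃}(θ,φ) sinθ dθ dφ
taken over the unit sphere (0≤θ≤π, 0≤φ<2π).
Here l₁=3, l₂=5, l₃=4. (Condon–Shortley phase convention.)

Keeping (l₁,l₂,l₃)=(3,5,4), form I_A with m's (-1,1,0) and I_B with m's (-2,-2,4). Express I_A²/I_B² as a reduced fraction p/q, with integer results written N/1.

121/196

Shared (l₁,l₂,l₃)=(3,5,4): N and (l;000)² cancel in I_A²/I_B².
A: Δ = 4!·2!·6!/13! = 1/180180; Racah Σ t=2..4: t=2:+1/384 t=3:−1/216 t=4:+1/2304 = -11/6912; ⇒ 3j(3 5 4; -1 1 0)² = 11/1638, sgn -1
B: Δ = 4!·2!·6!/13! = 1/180180; Racah Σ t=3..3: t=3:−1/8640 = -1/8640; ⇒ 3j(3 5 4; -2 -2 4)² = 14/1287, sgn -1
I_A²/I_B² = (11/1638)/(14/1287) = 121/196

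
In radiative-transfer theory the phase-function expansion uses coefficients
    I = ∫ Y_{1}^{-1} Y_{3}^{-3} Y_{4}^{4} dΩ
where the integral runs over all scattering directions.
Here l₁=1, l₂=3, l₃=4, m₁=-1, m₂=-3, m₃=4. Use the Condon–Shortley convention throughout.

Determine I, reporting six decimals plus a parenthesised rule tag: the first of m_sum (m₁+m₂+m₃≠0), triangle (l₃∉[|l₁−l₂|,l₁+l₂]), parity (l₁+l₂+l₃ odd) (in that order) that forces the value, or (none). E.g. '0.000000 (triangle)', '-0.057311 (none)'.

0.325735 (none)

Checks pass: Σm=0; 8 even; l₃=4∈[2,4].
(2·1+1)(2·3+1)(2·4+1) = 189
Δ: 0! 2! 6! / 9! → 1/252
sum: t=0:+1/36 = 1/36
3j²(1 3 4; 0 0 0) = Δ·Π!·Σ² = 4/63  (sign +1)
sum: t=0:+1/1440 = 1/1440
3j²(1 3 4; -1 -3 4) = Δ·Π!·Σ² = 1/9  (sign +1)
combine: 4πI² = 189·4/63·1/9 = 4/3
take √, sign +1: I = 0.32573501
No selection rule forces the value: the integral is nonzero (none).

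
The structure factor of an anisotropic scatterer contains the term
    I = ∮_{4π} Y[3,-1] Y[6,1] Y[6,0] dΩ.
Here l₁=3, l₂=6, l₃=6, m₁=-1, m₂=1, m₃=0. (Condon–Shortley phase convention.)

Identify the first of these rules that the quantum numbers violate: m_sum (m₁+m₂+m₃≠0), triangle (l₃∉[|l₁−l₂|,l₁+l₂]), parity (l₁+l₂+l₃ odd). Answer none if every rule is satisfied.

azimuthal sum: -1 + 1 + 0 = 0  ✓
3 ≤ 6 ≤ 9 (triangle on l)  ✓
L = 3 + 6 + 6 = 15 (odd)  ✗

parity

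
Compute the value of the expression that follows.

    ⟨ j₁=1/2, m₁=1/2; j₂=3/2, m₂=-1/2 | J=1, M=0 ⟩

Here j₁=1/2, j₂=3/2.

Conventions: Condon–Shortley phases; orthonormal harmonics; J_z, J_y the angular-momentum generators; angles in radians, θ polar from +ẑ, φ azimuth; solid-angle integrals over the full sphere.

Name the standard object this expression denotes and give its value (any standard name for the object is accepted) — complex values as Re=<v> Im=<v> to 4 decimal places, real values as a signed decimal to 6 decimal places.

This is a Clebsch–Gordan (vector-coupling) coefficient.
√[3·1!0!2!/4! · 1!0!1!2!1!1!] = √(1/2)
  +(−1)^0/∏(0,1,0,1,0,1)! = 1  (running 1)
⟨..|..⟩ = √(1/2)·(1) = +0.707107

Clebsch–Gordan coefficient, +√(1/2) ≈ +0.707107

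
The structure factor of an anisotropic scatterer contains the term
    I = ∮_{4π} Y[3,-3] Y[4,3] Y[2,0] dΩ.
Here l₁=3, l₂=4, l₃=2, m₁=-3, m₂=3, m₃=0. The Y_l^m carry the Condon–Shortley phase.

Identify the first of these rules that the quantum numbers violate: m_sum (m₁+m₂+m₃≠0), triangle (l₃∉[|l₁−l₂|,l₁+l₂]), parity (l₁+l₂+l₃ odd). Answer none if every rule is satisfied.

Σmᵢ = 0  ✓
l₃∈[|l₁−l₂|,l₁+l₂]=[1,7], have l₃=2  ✓
Σlᵢ = 9 ⇒ odd  ✗

parity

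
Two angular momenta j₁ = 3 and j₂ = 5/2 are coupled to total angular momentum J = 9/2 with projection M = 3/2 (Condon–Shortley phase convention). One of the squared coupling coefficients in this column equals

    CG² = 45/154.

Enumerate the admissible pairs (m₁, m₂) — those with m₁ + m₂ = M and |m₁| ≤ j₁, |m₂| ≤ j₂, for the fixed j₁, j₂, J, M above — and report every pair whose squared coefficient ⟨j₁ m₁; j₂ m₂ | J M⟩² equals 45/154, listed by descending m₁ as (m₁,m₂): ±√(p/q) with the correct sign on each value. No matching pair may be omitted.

Admissible pairs with m₁+m₂ = M = 3/2: (-1,5/2), (0,3/2), (1,1/2), (2,-1/2), (3,-3/2)
  (m₁,m₂)=(3,-3/2): CG² = 8/77, CG = +√(8/77)
  (m₁,m₂)=(2,-1/2): CG² = 169/462, CG = +√(169/462)
  (m₁,m₂)=(1,1/2): CG² = 5/231, CG = +√(5/231)
  (m₁,m₂)=(0,3/2): CG² = 45/154, CG = −√(45/154)   ← matches the target
  (m₁,m₂)=(-1,5/2): CG² = 50/231, CG = −√(50/231)
Pairs with CG² = 45/154: (0,3/2): −√(45/154)

(0,3/2): −√(45/154)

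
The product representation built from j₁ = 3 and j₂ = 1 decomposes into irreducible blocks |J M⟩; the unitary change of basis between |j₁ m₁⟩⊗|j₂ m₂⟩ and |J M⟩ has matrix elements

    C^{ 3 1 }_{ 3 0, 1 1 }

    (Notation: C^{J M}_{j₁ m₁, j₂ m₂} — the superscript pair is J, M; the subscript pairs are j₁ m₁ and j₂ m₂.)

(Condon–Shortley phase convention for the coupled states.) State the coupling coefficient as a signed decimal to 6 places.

j₁+j₂−J=1  J+j₁−j₂=5  J−j₁+j₂=1  j₁+j₂+J+1=8
(j₁±m₁, j₂±m₂, J±M) = (3,3,2,0,4,2)
P² = 72
sum k=1..1:
  [1] −1/12 = -1/12
S = -1/12
C² = P²·S² = 1/2 ; C = -0.707107

−√(1/2) ≈ -0.707107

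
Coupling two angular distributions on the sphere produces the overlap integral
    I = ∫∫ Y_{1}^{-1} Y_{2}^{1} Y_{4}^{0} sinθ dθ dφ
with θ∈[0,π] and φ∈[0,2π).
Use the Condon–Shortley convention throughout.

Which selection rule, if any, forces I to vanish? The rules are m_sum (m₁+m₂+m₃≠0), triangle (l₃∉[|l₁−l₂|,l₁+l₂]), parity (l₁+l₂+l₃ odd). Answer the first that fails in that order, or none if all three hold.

Σmᵢ = 0  ✓
l₃∈[|l₁−l₂|,l₁+l₂]=[1,3] required, l₃=4 fails  ✗
Σlᵢ = 7 ⇒ odd

triangle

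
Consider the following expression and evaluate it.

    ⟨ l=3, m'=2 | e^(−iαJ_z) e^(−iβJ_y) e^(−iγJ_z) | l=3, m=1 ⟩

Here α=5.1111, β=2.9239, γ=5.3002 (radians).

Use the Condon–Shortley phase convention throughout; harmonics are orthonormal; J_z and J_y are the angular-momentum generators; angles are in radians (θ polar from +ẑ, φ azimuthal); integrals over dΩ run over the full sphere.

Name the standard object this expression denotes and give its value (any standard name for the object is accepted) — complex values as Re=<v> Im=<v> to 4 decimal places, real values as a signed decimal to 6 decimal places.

Wigner D-matrix element, Re=-0.0078 Im=-0.0015

This is a Wigner D-matrix element — the rotation-matrix element ⟨l m'| R(α,β,γ) |l m⟩ in the angular-momentum basis.
Split into d^3_{2,1}(β=2.9239) × two z-phases.
With c≡cos(β/2)=0.108632 and s≡sin(β/2)=0.994082, N=[120·1·24·2]^{1/2}=75.894664
k: max(0,(1)−(2))=0 … min(3+(1),3−(2))=1
  k=0: (−1)^1·75.8947/(24)·0.1086^5·0.9941^1 = -0.000048
  k=1: (−1)^2·75.8947/(12)·0.1086^3·0.9941^3 = +0.007965
d^3_{2,1}(2.9239) = -0.000048 +0.007965 = +0.007917
D = (-0.698554+0.715558i)·(+0.007917)·(+0.554541+0.832157i) = -0.007781-0.001461i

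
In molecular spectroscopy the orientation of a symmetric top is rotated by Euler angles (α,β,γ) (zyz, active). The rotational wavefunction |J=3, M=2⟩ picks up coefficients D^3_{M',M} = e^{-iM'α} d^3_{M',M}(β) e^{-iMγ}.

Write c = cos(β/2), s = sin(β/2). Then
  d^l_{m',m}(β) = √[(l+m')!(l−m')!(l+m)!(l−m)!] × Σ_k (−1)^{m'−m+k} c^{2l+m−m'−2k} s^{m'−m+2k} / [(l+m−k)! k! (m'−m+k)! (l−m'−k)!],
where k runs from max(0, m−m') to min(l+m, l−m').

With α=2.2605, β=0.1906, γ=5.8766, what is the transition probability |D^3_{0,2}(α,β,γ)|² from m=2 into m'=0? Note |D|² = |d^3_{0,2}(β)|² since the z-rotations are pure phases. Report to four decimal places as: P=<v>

P=0.0023

First d^3_{0,2}(β=0.1906), then the phase factors e^{-i(0)α} and e^{-i(2)γ}:
Half-angle: c=0.995462, s=0.095156. N=√(6·6·120·1)=65.726707
k: max(0,(2)−(0))=2 … min(3+(2),3−(0))=3
  k=2: (−1)^0·65.7267/(12)·0.9955^4·0.0952^2 = +0.048700
  k=3: (−1)^1·65.7267/(12)·0.9955^2·0.0952^4 = -0.000445
d^3_{0,2}(0.1906) = +0.048700 -0.000445 = +0.048255
|D^3_{0,2}|² = |d^3_{0,2}(β)|² = (+0.048255)² = 0.002329 (the z-rotation phases have unit modulus)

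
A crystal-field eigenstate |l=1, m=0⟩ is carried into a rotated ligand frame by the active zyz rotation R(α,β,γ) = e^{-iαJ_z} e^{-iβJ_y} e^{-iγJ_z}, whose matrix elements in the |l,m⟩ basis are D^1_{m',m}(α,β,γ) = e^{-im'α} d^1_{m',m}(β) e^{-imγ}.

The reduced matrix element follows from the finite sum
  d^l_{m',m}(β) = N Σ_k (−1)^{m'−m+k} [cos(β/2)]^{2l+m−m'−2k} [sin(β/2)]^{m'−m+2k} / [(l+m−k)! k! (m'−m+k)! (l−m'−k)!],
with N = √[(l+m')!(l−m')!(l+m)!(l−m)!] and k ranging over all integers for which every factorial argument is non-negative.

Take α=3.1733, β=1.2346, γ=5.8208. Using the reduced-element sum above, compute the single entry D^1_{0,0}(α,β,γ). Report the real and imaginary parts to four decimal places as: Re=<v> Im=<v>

Split into d^1_{0,0}(β=1.2346) × two z-phases.
With c≡cos(β/2)=0.815444 and s≡sin(β/2)=0.578836, N=[1·1·1·1]^{1/2}=1.000000
k∈{0,1} keeps every argument non-negative
  k=0: (−1)^0·1.0000/(1)·0.8154^2·0.5788^0 = +0.664949
  k=1: (−1)^1·1.0000/(1)·0.8154^0·0.5788^2 = -0.335051
d^1_{0,0}(1.2346) = +0.664949 -0.335051 = +0.329899
Phases: e^{-i·(0)·3.1733}=+1.000000+0.000000i, e^{-i·(0)·5.8208}=+1.000000+0.000000i ⇒ D=+0.329899+0.000000i

Re=0.3299 Im=0.0000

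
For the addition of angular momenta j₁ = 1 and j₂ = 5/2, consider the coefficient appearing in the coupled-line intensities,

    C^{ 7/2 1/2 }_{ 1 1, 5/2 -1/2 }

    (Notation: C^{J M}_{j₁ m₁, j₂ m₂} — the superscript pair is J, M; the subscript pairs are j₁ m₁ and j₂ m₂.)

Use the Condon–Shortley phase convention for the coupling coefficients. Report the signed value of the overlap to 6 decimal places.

√[8·0!2!5!/8! · 2!0!2!3!4!3!] = √(1152/7)
  +(−1)^0/∏(0,0,0,2,2,3)! = 1/24  (running 1/24)
⟨..|..⟩ = √(1152/7)·(1/24) = +0.534522

+√(2/7) = +0.534522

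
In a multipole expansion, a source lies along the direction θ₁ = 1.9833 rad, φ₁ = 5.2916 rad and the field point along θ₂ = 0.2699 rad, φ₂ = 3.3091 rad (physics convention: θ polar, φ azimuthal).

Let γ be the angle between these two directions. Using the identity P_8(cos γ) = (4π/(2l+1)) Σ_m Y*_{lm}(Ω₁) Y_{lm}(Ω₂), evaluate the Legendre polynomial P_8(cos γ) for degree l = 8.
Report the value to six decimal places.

-0.116115

Expand P_8 via completeness: Σ_{m} conj(Y_{8,m}) at Ω₁ times Y_{8,m} at Ω₂ —
  [-8]  conj(Y_{8,-8})(Ω₁) = -0.02011 - 0.25494j ; Y_{8,-8}(Ω₂) = 0.00000 - 0.00001j ; Δ = -0.00000 - 0.00000j
  [-7]  conj(Y_{8,-7})(Ω₁) = -0.35421 + 0.27372j ; Y_{8,-7}(Ω₂) = -0.00007 + 0.00018j ; Δ = -0.00002 - 0.00008j
  [-6]  conj(Y_{8,-6})(Ω₁) = 0.29664 + 0.10283j ; Y_{8,-6}(Ω₂) = 0.00094 - 0.00148j ; Δ = 0.00043 - 0.00034j
  [-5]  conj(Y_{8,-5})(Ω₁) = 0.03013 + 0.12022j ; Y_{8,-5}(Ω₂) = -0.00773 + 0.00858j ; Δ = -0.00126 - 0.00067j
  [-4]  conj(Y_{8,-4})(Ω₁) = 0.24256 - 0.26244j ; Y_{8,-4}(Ω₂) = 0.04414 - 0.03497j ; Δ = 0.00153 - 0.02007j
  [-3]  conj(Y_{8,-3})(Ω₁) = -0.04550 - 0.00766j ; Y_{8,-3}(Ω₂) = -0.17482 + 0.09608j ; Δ = 0.00869 - 0.00303j
  [-2]  conj(Y_{8,-2})(Ω₁) = -0.13059 - 0.29851j ; Y_{8,-2}(Ω₂) = 0.45222 - 0.15744j ; Δ = -0.10605 - 0.11443j
  [-1]  conj(Y_{8,-1})(Ω₁) = -0.06184 + 0.09454j ; Y_{8,-1}(Ω₂) = -0.62494 + 0.10567j ; Δ = 0.02865 - 0.06562j
  [+0]  conj(Y_{8,0})(Ω₁) = -0.30961 + 0.00000j ; Y_{8,0}(Ω₂) = 0.06785 + 0.00000j ; Δ = -0.02101 + 0.00000j
  [+1]  conj(Y_{8,1})(Ω₁) = 0.06184 + 0.09454j ; Y_{8,1}(Ω₂) = 0.62494 + 0.10567j ; Δ = 0.02865 + 0.06562j
  [+2]  conj(Y_{8,2})(Ω₁) = -0.13059 + 0.29851j ; Y_{8,2}(Ω₂) = 0.45222 + 0.15744j ; Δ = -0.10605 + 0.11443j
  [+3]  conj(Y_{8,3})(Ω₁) = 0.04550 - 0.00766j ; Y_{8,3}(Ω₂) = 0.17482 + 0.09608j ; Δ = 0.00869 + 0.00303j
  [+4]  conj(Y_{8,4})(Ω₁) = 0.24256 + 0.26244j ; Y_{8,4}(Ω₂) = 0.04414 + 0.03497j ; Δ = 0.00153 + 0.02007j
  [+5]  conj(Y_{8,5})(Ω₁) = -0.03013 + 0.12022j ; Y_{8,5}(Ω₂) = 0.00773 + 0.00858j ; Δ = -0.00126 + 0.00067j
  [+6]  conj(Y_{8,6})(Ω₁) = 0.29664 - 0.10283j ; Y_{8,6}(Ω₂) = 0.00094 + 0.00148j ; Δ = 0.00043 + 0.00034j
  [+7]  conj(Y_{8,7})(Ω₁) = 0.35421 + 0.27372j ; Y_{8,7}(Ω₂) = 0.00007 + 0.00018j ; Δ = -0.00002 + 0.00008j
  [+8]  conj(Y_{8,8})(Ω₁) = -0.02011 + 0.25494j ; Y_{8,8}(Ω₂) = 0.00000 + 0.00001j ; Δ = -0.00000 + 0.00000j
Σ over m = -0.15708 - 0.00000j; ×(4π/17) → -0.11612 - 0.00000j. Real part: -0.116115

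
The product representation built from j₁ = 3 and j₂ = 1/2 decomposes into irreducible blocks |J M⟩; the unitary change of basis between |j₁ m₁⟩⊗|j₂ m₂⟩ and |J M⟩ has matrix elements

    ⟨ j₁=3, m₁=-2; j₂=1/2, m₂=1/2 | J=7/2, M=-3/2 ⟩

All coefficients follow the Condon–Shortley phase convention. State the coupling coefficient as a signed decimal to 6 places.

triangle: 0!*6!*1!/8! = 720/40320
(j±m)!: 1!*5!*1!*0!*2!*5! = 28800
prefactor² = (2J+1)*Δ*N² = 28800/7
  k=0: +1/(0!*0!*5!*1!*1!*0!) = 1/120
Σ = 1/120  ⇒  CG² = 28800/7*(1/120)² = 2/7
CG = +√(2/7) = +0.534522

+√(2/7) = +0.534522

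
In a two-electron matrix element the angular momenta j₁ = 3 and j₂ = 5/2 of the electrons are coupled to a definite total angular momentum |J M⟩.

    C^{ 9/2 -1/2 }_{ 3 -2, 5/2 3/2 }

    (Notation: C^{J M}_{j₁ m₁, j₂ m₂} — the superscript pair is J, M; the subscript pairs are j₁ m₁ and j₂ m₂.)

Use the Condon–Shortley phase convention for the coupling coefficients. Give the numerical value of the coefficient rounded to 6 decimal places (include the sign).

-0.510355

triangle: 1!×5!×4!/11! = 2880/39916800
(j±m)!: 1!×5!×4!×1!×4!×5! = 8294400
prefactor² = (2J+1)×Δ×N² = 460800/77
  k=0: +1/(0!×1!×5!×4!×0!×0!) = 1/2880
  k=1: −1/(1!×0!×4!×3!×1!×1!) = -1/144
Σ = -19/2880  ⇒  CG² = 460800/77×(-19/2880)² = 361/1386
CG = −√(361/1386) = -0.510355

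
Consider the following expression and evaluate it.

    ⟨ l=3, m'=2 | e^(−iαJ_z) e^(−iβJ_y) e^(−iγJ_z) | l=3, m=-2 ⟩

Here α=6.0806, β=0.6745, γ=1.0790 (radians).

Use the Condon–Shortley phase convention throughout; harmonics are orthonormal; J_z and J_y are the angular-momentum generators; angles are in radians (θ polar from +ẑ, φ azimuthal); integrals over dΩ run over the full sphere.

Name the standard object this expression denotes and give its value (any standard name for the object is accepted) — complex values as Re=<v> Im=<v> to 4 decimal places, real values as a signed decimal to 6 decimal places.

This is a Wigner D-matrix element — the rotation-matrix element ⟨l m'| R(α,β,γ) |l m⟩ in the angular-momentum basis.
D^3_{2,-2}(6.0806,0.6745,1.0790) = e^{-i·2·6.0806}·d^3_{2,-2}(0.6745)·e^{-i·-2·1.0790}. Compute d first:
With c≡cos(β/2)=0.943668 and s≡sin(β/2)=0.330893, N=[120·1·1·120]^{1/2}=120.000000
Admissible k: 0..1 (factorial args all ≥0)
  k=0: (−1)^4·120.0000/(24)·0.9437^2·0.3309^4 = +0.053378
  k=1: (−1)^5·120.0000/(120)·0.9437^0·0.3309^6 = -0.001313
d^3_{2,-2}(0.6745) = +0.053378 -0.001313 = +0.052065
D = (+0.919035+0.394176i)·(+0.052065)·(-0.554035+0.832493i) = -0.043596+0.028464i

Wigner D-matrix element, Re=-0.0436 Im=0.0285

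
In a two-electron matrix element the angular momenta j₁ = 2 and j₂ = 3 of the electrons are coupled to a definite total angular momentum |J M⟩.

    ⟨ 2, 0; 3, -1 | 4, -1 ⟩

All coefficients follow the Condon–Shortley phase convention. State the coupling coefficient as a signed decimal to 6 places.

+√(3/28) ≈ +0.327327

√[9·1!3!5!/10! · 2!2!2!4!3!5!] = √(1728/7)
  +(−1)^0/∏(0,1,2,2,1,3)! = 1/24  (running 1/24)
  +(−1)^1/∏(1,0,1,1,2,4)! = -1/48  (running 1/48)
⟨..|..⟩ = √(1728/7)·(1/48) = +0.327327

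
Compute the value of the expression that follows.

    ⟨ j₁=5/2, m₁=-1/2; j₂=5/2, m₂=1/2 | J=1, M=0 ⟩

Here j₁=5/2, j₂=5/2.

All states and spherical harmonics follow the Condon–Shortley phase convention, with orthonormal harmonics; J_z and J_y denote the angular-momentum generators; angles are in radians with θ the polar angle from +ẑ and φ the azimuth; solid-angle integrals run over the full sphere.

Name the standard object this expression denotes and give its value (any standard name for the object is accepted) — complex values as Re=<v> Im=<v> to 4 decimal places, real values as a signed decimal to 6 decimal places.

This is a Clebsch–Gordan (vector-coupling) coefficient.
j₁+j₂−J=4  J+j₁−j₂=1  J−j₁+j₂=1  j₁+j₂+J+1=7
(j₁±m₁, j₂±m₂, J±M) = (2,3,3,2,1,1)
P² = 72/35
sum k=2..3:
  [2] +1/4 = 1/4
  [3] −1/6 = -1/6
S = 1/12
C² = P²·S² = 1/70 ; C = +0.119523

Clebsch–Gordan coefficient, +√(1/70) ≈ +0.119523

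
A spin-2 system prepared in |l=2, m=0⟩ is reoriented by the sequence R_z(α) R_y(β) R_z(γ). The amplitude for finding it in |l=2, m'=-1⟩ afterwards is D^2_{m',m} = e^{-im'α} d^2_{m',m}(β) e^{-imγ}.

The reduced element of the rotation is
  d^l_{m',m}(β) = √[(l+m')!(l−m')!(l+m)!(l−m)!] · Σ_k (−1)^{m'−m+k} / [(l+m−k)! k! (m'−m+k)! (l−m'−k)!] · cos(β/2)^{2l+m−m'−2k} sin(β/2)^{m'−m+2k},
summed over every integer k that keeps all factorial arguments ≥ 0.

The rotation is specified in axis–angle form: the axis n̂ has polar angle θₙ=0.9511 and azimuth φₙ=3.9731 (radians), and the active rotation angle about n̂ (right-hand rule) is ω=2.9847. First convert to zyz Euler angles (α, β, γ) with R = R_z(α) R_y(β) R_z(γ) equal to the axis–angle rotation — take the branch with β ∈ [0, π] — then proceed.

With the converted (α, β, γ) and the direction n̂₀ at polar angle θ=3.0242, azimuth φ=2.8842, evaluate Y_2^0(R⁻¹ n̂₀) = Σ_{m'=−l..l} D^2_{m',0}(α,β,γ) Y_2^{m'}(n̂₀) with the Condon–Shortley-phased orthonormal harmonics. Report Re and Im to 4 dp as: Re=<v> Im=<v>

Re=-0.1793 Im=0.0000

Axis–angle → zyz. n̂ = (sinθₙcosφₙ, sinθₙsinφₙ, cosθₙ) = (-0.548480, -0.601544, +0.580788), ω = 2.9847.
R = I cosω + sinω [n̂]ₓ + (1−cosω) n̂n̂ᵀ gives
  R = [-0.389752, +0.565069, -0.727179; +0.746565, -0.268452, -0.608748; -0.539197, -0.780148, -0.317231]
β = atan2(√(R₁₃²+R₂₃²), R₃₃) = 1.893605; α = atan2(R₂₃, R₁₃) mod 2π = 3.838571; γ = atan2(R₃₂, −R₃₁) mod 2π = 5.317149
Need the full column D^2_{m',0} for m'=−2..2 at α=3.8386, β=1.8936, γ=5.3171.
cos(β/2)=0.584281, sin(β/2)=0.811551
d^2_{-2,0}: single k=2 term ⇒ +0.550746;  D = +0.096887+0.542157i
d^2_{-1,0}: k∈[1..2] ⇒ +0.396513 -0.764972 = -0.368459;  D = +0.282529+0.236515i
d^2_{0,0}: k∈[0..2] ⇒ +0.116543 -0.899364 +0.433775 = -0.349046;  D = -0.349046+0.000000i
d^2_{1,0}: k∈[0..1] ⇒ -0.396513 +0.764972 = +0.368459;  D = -0.282529+0.236515i
d^2_{2,0}: single k=0 term ⇒ +0.550746;  D = +0.096887-0.542157i
Y_2^{m'}(θ=3.0242,φ=2.8842) and Σ D·Y over m':
  (+0.0969+0.5422i)·(+0.0046+0.0026i)  (+0.2825+0.2365i)·(+0.0869+0.0229i)  (-0.3490+0.0000i)·(+0.6178+0.0000i)  (-0.2825+0.2365i)·(-0.0869+0.0229i)  (+0.0969-0.5422i)·(+0.0046-0.0026i)
Y_2^0(R⁻¹ n̂) = -0.179294+0.000000i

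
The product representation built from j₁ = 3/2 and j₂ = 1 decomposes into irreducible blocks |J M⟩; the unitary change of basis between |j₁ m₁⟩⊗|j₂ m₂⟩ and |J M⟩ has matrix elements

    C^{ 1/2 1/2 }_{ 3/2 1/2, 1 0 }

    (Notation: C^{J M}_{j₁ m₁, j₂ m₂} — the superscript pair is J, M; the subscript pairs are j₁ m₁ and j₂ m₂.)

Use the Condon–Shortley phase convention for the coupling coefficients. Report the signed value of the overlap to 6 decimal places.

j₁+j₂−J=2  J+j₁−j₂=1  J−j₁+j₂=0  j₁+j₂+J+1=4
(j₁±m₁, j₂±m₂, J±M) = (2,1,1,1,1,0)
P² = 1/3
sum k=1..1:
  [1] −1/1 = -1
S = -1
C² = P²·S² = 1/3 ; C = -0.577350

-0.577350  (= −√(1/3))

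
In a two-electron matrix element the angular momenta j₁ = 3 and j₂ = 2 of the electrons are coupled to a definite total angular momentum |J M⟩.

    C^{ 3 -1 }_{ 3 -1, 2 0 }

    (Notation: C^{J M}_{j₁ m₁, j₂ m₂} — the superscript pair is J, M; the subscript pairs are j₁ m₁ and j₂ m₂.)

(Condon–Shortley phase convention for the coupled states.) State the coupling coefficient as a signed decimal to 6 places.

-0.387298  (= −√(3/20))

√[7·2!4!2!/9! · 2!4!2!2!2!4!] = √(256/15)
  +(−1)^0/∏(0,2,4,2,0,0)! = 1/96  (running 1/96)
  +(−1)^1/∏(1,1,3,1,1,1)! = -1/6  (running -5/32)
  +(−1)^2/∏(2,0,2,0,2,2)! = 1/16  (running -3/32)
⟨..|..⟩ = √(256/15)·(-3/32) = -0.387298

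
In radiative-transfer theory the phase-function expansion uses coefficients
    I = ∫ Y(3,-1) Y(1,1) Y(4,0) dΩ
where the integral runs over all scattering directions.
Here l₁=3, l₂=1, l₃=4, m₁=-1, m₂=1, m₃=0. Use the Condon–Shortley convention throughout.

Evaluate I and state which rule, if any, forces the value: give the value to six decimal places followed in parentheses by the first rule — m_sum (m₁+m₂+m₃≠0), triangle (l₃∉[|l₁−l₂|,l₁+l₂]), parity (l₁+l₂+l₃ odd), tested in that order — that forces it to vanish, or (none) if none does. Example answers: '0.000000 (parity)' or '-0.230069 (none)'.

0.150786 (none)

Rules hold: Σm=0, L=8 even, 2≤4≤4.
N = 7·3·9 = 189
Δ = 0!·6!·2!/9! = 1/252
Racah Σ t=0..0: t=0:+1/36 = 1/36
⇒ 3j(3 1 4; 0 0 0)² = 4/63, sgn +1
Racah Σ t=0..0: t=0:+1/96 = 1/96
⇒ 3j(3 1 4; -1 1 0)² = 1/42, sgn +1
4πI² = N·(3j₀)²·(3jₘ)² = 2/7
I = +1·√(0.285714/4π) = 0.15078601
No selection rule forces the value: the integral is nonzero (none).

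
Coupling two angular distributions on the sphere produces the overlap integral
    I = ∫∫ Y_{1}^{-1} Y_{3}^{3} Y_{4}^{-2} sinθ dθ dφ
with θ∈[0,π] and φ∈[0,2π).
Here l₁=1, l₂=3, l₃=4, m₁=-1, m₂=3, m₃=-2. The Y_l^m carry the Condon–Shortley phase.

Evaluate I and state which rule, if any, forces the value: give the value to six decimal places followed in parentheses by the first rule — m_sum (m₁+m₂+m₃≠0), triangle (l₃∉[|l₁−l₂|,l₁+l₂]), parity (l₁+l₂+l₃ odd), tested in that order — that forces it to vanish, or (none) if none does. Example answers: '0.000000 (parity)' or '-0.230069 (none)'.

0.061558 (none)

Checks pass: Σm=0; 8 even; l₃=4∈[2,4].
(2·1+1)(2·3+1)(2·4+1) = 189
Δ: 0! 2! 6! / 9! → 1/252
sum: t=0:+1/36 = 1/36
3j²(1 3 4; 0 0 0) = Δ·Π!·Σ² = 4/63  (sign +1)
sum: t=0:+1/1440 = 1/1440
3j²(1 3 4; -1 3 -2) = Δ·Π!·Σ² = 1/252  (sign +1)
combine: 4πI² = 189·4/63·1/252 = 1/21
take √, sign +1: I = 0.06155813
No selection rule forces the value: the integral is nonzero (none).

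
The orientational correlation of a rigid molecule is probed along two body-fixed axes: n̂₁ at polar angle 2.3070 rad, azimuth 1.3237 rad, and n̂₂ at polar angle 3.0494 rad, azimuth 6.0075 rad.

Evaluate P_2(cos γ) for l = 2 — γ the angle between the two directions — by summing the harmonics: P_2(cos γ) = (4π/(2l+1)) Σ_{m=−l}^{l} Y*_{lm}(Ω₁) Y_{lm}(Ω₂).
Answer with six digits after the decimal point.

Summing Y*_{l m}(θ₁,φ₁)·Y_{l m}(θ₂,φ₂) over m ∈ [−2, 2]; prefactor 4π/(2·2+1) = 2.513274:
  term(m=-2) = (-0.000693, -0.000040)   from Y*(Ω₁)=(-0.186731, 0.100608), Y(Ω₂)=(0.002789, 0.001715)
  term(m=-1) = (-0.000778, 0.027213)   from Y*(Ω₁)=(-0.094022, -0.372730), Y(Ω₂)=(-0.068146, -0.019278)
  term(m=+0) = (0.069266, 0.000000)   from Y*(Ω₁)=(0.111224, -0.000000), Y(Ω₂)=(0.622764, 0.000000)
  term(m=+1) = (-0.000778, -0.027213)   from Y*(Ω₁)=(0.094022, -0.372730), Y(Ω₂)=(0.068146, -0.019278)
  term(m=+2) = (-0.000693, 0.000040)   from Y*(Ω₁)=(-0.186731, -0.100608), Y(Ω₂)=(0.002789, -0.001715)
Σ over m = (0.066324, -0.000000); ×(4π/5) → (0.166689, -0.000000). Real part: 0.166689

0.166689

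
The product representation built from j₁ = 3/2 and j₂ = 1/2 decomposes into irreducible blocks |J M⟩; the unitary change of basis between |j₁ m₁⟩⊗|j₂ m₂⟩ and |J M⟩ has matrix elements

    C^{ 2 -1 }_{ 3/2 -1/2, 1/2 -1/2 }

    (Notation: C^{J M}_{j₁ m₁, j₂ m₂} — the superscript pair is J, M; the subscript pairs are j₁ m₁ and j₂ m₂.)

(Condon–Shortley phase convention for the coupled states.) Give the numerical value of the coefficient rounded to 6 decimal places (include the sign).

+√(3/4) ≈ +0.866025

triangle: 0!·3!·1!/5! = 6/120
(j±m)!: 1!·2!·0!·1!·1!·3! = 12
prefactor² = (2J+1)·Δ·N² = 3
  k=0: +1/(0!·0!·2!·0!·1!·1!) = 1/2
Σ = 1/2  ⇒  CG² = 3·(1/2)² = 3/4
CG = +√(3/4) = +0.866025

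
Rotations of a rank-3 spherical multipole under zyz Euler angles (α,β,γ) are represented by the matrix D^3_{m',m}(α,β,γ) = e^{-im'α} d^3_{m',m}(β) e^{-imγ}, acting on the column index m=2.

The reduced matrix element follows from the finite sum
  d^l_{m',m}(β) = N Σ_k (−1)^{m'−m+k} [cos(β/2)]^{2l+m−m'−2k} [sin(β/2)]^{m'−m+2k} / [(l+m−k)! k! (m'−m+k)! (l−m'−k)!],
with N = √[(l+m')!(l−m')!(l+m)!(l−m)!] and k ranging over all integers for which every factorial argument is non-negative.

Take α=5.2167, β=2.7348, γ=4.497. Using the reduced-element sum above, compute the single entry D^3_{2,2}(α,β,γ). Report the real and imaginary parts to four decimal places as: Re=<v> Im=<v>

Re=-0.0066 Im=0.0043

Split into d^3_{2,2}(β=2.7348) × two z-phases.
Half-angle: c=0.201997, s=0.979386. N=√(120·1·120·1)=120.000000
k: max(0,(2)−(2))=0 … min(3+(2),3−(2))=1
  k=0: (−1)^0·120.0000/(120)·0.2020^6·0.9794^0 = +0.000068
  k=1: (−1)^1·120.0000/(24)·0.2020^4·0.9794^2 = -0.007985
d^3_{2,2}(2.7348) = +0.000068 -0.007985 = -0.007917
Phases: e^{-i·(2)·5.2167}=-0.533027+0.846098i, e^{-i·(2)·4.4970}=-0.908641-0.417578i ⇒ D=-0.006631+0.004324i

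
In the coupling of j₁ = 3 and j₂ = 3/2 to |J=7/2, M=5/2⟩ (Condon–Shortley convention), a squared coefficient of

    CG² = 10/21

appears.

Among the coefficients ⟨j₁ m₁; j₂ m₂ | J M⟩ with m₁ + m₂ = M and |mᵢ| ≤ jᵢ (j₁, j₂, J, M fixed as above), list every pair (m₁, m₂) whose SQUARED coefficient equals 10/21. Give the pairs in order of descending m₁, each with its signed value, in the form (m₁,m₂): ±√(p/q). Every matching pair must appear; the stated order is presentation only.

(1,3/2): −√(10/21)

Admissible pairs with m₁+m₂ = M = 5/2: (1,3/2), (2,1/2), (3,-1/2)
  (m₁,m₂)=(3,-1/2): CG² = 8/21, CG = +√(8/21)
  (m₁,m₂)=(2,1/2): CG² = 1/7, CG = +√(1/7)
  (m₁,m₂)=(1,3/2): CG² = 10/21, CG = −√(10/21)   ← matches the target
Pairs with CG² = 10/21: (1,3/2): −√(10/21)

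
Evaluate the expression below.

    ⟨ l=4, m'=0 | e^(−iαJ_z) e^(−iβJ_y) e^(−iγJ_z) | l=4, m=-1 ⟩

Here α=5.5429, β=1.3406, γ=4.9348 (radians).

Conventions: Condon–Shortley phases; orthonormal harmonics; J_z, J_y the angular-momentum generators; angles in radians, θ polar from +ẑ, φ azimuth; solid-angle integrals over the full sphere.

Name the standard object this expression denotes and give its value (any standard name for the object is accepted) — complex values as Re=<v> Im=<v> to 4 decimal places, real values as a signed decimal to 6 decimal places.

Wigner D-matrix element, Re=0.0722 Im=-0.3192

This is a Wigner D-matrix element — the rotation-matrix element ⟨l m'| R(α,β,γ) |l m⟩ in the angular-momentum basis.
First d^4_{0,-1}(β=1.3406), then the phase factors e^{-i(0)α} and e^{-i(-1)γ}:
Half-angle: c=0.783635, s=0.621221. N=√(24·24·6·120)=643.987578
k∈{0,1,2,3} keeps every argument non-negative
  k=0: (−1)^1·643.9876/(144)·0.7836^7·0.6212^1 = -0.504149
  k=1: (−1)^2·643.9876/(24)·0.7836^5·0.6212^3 = +1.900968
  k=2: (−1)^3·643.9876/(24)·0.7836^3·0.6212^5 = -1.194646
  k=3: (−1)^4·643.9876/(144)·0.7836^1·0.6212^7 = +0.125127
d^4_{0,-1}(1.3406) = -0.504149 +1.900968 -1.194646 +0.125127 = +0.327300
D = (+1.000000+0.000000i)·(+0.327300)·(+0.220582-0.975368i) = +0.072197-0.319238i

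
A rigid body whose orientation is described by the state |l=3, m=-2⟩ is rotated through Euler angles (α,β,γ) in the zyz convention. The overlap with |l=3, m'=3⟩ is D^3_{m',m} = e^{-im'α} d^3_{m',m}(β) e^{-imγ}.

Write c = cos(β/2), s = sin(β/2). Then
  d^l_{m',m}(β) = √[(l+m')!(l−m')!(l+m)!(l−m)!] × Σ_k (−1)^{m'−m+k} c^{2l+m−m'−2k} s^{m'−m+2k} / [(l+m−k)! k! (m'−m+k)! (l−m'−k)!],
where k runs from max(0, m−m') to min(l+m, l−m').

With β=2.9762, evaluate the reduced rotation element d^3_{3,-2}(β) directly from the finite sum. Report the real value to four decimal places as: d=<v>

d^3_{3,-2}(β=2.9762) via the finite sum:
With c≡cos(β/2)=0.082602 and s≡sin(β/2)=0.996583, N=[720·1·1·120]^{1/2}=293.938769
k: max(0,(-2)−(3))=0 … min(3+(-2),3−(3))=0
  k=0: (−1)^5·293.9388/(120)·0.0826^1·0.9966^5 = -0.198899
d^3_{3,-2}(2.9762) = -0.198899

d=-0.1989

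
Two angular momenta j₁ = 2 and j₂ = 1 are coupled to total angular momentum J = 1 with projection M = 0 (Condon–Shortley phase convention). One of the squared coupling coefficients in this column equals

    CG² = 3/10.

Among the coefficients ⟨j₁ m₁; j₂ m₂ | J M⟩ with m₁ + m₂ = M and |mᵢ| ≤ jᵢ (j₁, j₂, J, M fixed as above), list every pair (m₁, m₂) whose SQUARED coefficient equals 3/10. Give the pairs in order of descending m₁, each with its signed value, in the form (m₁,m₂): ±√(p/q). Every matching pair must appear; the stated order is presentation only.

(1,-1): +√(3/10); (-1,1): +√(3/10)

Admissible pairs with m₁+m₂ = M = 0: (-1,1), (0,0), (1,-1)
  (m₁,m₂)=(1,-1): CG² = 3/10, CG = +√(3/10)   ← matches the target
  (m₁,m₂)=(0,0): CG² = 2/5, CG = −√(2/5)
  (m₁,m₂)=(-1,1): CG² = 3/10, CG = +√(3/10)   ← matches the target
Pairs with CG² = 3/10: (1,-1): +√(3/10); (-1,1): +√(3/10)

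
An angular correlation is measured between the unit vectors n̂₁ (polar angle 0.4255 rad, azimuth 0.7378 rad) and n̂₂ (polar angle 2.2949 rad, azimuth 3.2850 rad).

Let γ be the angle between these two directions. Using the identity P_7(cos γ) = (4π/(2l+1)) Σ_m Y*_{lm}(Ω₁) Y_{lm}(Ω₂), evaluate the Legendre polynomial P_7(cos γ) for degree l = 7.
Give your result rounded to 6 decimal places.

0.405000

Summing Y*_{l m}(θ₁,φ₁)·Y_{l m}(θ₂,φ₂) over m ∈ [−7, 7]; prefactor 4π/(2·7+1) = 0.837758:
  [-7]  conj(Y_{7,-7})(Ω₁) = (0.000446, -0.000918) ; Y_{7,-7}(Ω₂) = (-0.035545, 0.055830) ; Δ = (0.000035, 0.000058)
  [-6]  conj(Y_{7,-6})(Ω₁) = (-0.002375, -0.008088) ; Y_{7,-6}(Ω₂) = (-0.142811, 0.166032) ; Δ = (0.001682, 0.000761)
  [-5]  conj(Y_{7,-5})(Ω₁) = (-0.036738, -0.022393) ; Y_{7,-5}(Ω₂) = (-0.306950, 0.267611) ; Δ = (0.017269, -0.002958)
  [-4]  conj(Y_{7,-4})(Ω₁) = (-0.148337, 0.028588) ; Y_{7,-4}(Ω₂) = (-0.347823, 0.224729) ; Δ = (0.045170, -0.043279)
  [-3]  conj(Y_{7,-3})(Ω₁) = (-0.217605, 0.290683) ; Y_{7,-3}(Ω₂) = (-0.066642, 0.030581) ; Δ = (0.005612, -0.026026)
  [-2]  conj(Y_{7,-2})(Ω₁) = (0.051154, 0.535724) ; Y_{7,-2}(Ω₂) = (0.319823, -0.094331) ; Δ = (0.066895, 0.166512)
  [-1]  conj(Y_{7,-1})(Ω₁) = (0.219761, 0.199776) ; Y_{7,-1}(Ω₂) = (0.228698, -0.033024) ; Δ = (0.056856, 0.038431)
  [+0]  conj(Y_{7,0})(Ω₁) = (-0.353315, -0.000000) ; Y_{7,0}(Ω₂) = (-0.272822, 0.000000) ; Δ = (0.096392, 0.000000)
  [+1]  conj(Y_{7,1})(Ω₁) = (-0.219761, 0.199776) ; Y_{7,1}(Ω₂) = (-0.228698, -0.033024) ; Δ = (0.056856, -0.038431)
  [+2]  conj(Y_{7,2})(Ω₁) = (0.051154, -0.535724) ; Y_{7,2}(Ω₂) = (0.319823, 0.094331) ; Δ = (0.066895, -0.166512)
  [+3]  conj(Y_{7,3})(Ω₁) = (0.217605, 0.290683) ; Y_{7,3}(Ω₂) = (0.066642, 0.030581) ; Δ = (0.005612, 0.026026)
  [+4]  conj(Y_{7,4})(Ω₁) = (-0.148337, -0.028588) ; Y_{7,4}(Ω₂) = (-0.347823, -0.224729) ; Δ = (0.045170, 0.043279)
  [+5]  conj(Y_{7,5})(Ω₁) = (0.036738, -0.022393) ; Y_{7,5}(Ω₂) = (0.306950, 0.267611) ; Δ = (0.017269, 0.002958)
  [+6]  conj(Y_{7,6})(Ω₁) = (-0.002375, 0.008088) ; Y_{7,6}(Ω₂) = (-0.142811, -0.166032) ; Δ = (0.001682, -0.000761)
  [+7]  conj(Y_{7,7})(Ω₁) = (-0.000446, -0.000918) ; Y_{7,7}(Ω₂) = (0.035545, 0.055830) ; Δ = (0.000035, -0.000058)
Total Σ_m = (0.483433, -0.000000). Multiply by 0.837758: (0.405000, -0.000000). P_7(cos γ) = 0.405000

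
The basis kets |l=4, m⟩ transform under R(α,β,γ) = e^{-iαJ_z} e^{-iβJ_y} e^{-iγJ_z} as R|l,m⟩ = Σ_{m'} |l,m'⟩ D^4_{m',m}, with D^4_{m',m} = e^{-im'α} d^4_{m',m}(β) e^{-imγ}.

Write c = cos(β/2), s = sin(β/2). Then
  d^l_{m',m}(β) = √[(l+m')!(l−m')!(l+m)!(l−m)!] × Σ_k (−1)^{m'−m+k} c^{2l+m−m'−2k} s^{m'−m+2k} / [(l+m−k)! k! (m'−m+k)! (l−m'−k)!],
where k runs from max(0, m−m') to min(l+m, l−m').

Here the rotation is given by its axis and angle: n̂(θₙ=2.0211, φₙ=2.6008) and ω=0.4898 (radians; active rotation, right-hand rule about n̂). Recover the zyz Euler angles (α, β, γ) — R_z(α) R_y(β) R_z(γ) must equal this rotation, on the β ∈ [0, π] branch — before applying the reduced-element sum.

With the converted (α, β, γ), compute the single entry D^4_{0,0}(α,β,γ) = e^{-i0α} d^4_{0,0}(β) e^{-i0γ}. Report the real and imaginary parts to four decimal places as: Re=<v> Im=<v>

Re=0.2366 Im=0.0000

Axis–angle → zyz. n̂ = (sinθₙcosφₙ, sinθₙsinφₙ, cosθₙ) = (-0.771841, +0.463496, -0.435239), ω = 0.4898.
R = I cosω + sinω [n̂]ₓ + (1−cosω) n̂n̂ᵀ gives
  R = [+0.952470, +0.162697, +0.257548; -0.246819, +0.907685, +0.339394; -0.178555, -0.386830, +0.904699]
β = atan2(√(R₁₃²+R₂₃²), R₃₃) = 0.440123; α = atan2(R₂₃, R₁₃) mod 2π = 0.921656; γ = atan2(R₃₂, −R₃₁) mod 2π = 5.144834
Split into d^4_{0,0}(β=0.4401) × two z-phases.
Half-angle: c=0.975884, s=0.218290. N=√(24·24·24·24)=576.000000
k∈{0,1,2,3,4} keeps every argument non-negative
  k=0: (−1)^0·576.0000/(576)·0.9759^8·0.2183^0 = +0.822594
  k=1: (−1)^1·576.0000/(36)·0.9759^6·0.2183^2 = -0.658530
  k=2: (−1)^2·576.0000/(16)·0.9759^4·0.2183^4 = +0.074136
  k=3: (−1)^3·576.0000/(36)·0.9759^2·0.2183^6 = -0.001649
  k=4: (−1)^4·576.0000/(576)·0.9759^0·0.2183^8 = +0.000005
d^4_{0,0}(0.4401) = +0.822594 -0.658530 +0.074136 -0.001649 +0.000005 = +0.236556
D = (+1.000000+0.000000i)·(+0.236556)·(+1.000000+0.000000i) = +0.236556+0.000000i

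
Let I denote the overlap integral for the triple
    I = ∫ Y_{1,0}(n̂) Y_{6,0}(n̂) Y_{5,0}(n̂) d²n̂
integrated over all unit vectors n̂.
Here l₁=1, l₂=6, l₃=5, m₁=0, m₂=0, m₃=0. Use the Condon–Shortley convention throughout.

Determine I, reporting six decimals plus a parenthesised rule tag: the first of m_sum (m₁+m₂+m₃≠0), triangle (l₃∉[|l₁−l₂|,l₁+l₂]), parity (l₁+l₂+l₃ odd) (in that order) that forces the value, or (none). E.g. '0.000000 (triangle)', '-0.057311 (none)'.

0.245154 (none)

Checks pass: Σm=0; 12 even; l₃=5∈[5,7].
(2·1+1)(2·6+1)(2·5+1) = 429
Δ: 2! 0! 10! / 13! → 1/858
sum: t=1:−1/14400 = -1/14400
3j²(1 6 5; 0 0 0) = Δ·Π!·Σ² = 6/143  (sign +1)
(m-triple is (0,0,0) — same symbol as above.)
combine: 4πI² = 429·6/143·6/143 = 108/143
take √, sign +1: I = 0.24515397
No selection rule forces the value: the integral is nonzero (none).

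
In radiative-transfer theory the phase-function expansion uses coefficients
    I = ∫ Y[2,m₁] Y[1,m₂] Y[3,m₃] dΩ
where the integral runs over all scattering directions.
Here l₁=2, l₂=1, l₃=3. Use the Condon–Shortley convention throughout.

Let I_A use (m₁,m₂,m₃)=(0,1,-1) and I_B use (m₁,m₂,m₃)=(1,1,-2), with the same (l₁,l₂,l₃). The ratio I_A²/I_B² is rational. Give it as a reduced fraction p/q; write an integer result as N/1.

3/5

Same 2,1,3: normalisation and zero-m 3j drop out of the ratio.
A: Δ: 0! 4! 2! / 7! → 1/105; sum: t=0:+1/8 = 1/8; 3j²(2 1 3; 0 1 -1) = Δ·Π!·Σ² = 2/35  (sign +1)
B: Δ: 0! 4! 2! / 7! → 1/105; sum: t=0:+1/12 = 1/12; 3j²(2 1 3; 1 1 -2) = Δ·Π!·Σ² = 2/21  (sign -1)
I_A²/I_B² = (2/35)/(2/21) = 3/5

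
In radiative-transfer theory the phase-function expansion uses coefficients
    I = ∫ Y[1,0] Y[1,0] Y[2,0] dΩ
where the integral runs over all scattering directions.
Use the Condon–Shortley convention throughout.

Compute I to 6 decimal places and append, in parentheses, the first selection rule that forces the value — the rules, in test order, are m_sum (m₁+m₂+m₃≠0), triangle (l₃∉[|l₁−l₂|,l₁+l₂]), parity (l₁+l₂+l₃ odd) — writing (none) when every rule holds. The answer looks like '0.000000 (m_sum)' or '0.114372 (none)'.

0.252313 (none)

Checks pass: Σm=0; 4 even; l₃=2∈[0,2].
(2·1+1)(2·1+1)(2·2+1) = 45
Δ: 0! 2! 2! / 5! → 1/30
sum: t=0:+1/1 = 1/1
3j²(1 1 2; 0 0 0) = Δ·Π!·Σ² = 2/15  (sign +1)
(m-triple is (0,0,0) — same symbol as above.)
combine: 4πI² = 45·2/15·2/15 = 4/5
take √, sign +1: I = 0.25231325
No selection rule forces the value: the integral is nonzero (none).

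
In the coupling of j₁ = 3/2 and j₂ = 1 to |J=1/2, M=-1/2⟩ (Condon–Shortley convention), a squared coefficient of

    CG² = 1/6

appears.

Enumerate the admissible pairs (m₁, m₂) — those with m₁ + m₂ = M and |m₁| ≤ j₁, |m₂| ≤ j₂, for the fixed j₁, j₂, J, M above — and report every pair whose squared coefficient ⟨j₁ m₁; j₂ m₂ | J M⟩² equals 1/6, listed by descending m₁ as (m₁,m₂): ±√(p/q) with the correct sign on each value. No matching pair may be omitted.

(1/2,-1): +√(1/6)

Admissible pairs with m₁+m₂ = M = -1/2: (-3/2,1), (-1/2,0), (1/2,-1)
  (m₁,m₂)=(1/2,-1): CG² = 1/6, CG = +√(1/6)   ← matches the target
  (m₁,m₂)=(-1/2,0): CG² = 1/3, CG = −√(1/3)
  (m₁,m₂)=(-3/2,1): CG² = 1/2, CG = +√(1/2)
Pairs with CG² = 1/6: (1/2,-1): +√(1/6)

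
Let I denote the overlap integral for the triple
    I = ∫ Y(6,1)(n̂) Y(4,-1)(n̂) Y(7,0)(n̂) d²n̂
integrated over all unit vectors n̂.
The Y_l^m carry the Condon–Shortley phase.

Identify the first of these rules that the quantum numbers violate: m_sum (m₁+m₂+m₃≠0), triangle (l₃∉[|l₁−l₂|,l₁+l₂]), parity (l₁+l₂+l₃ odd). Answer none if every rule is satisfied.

Σmᵢ = 0  ✓
l₃∈[|l₁−l₂|,l₁+l₂]=[2,10], have l₃=7  ✓
Σlᵢ = 17 ⇒ odd  ✗

parity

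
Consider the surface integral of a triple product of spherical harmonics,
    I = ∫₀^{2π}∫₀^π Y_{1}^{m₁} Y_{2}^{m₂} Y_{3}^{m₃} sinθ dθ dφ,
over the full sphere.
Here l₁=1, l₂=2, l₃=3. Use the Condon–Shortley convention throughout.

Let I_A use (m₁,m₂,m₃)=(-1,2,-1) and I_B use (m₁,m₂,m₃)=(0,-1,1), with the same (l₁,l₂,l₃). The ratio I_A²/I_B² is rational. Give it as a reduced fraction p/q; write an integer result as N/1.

l's match ⇒ only the (l;m) 3-j factors differ between A and B.
A: triangle coeff Δ(1,2,3) = 1/105; Σ_t [0,0]: t=0:+1/48 = 1/48; (3j)²=1/105 [(1 2 3; -1 2 -1)], sign=+1
B: triangle coeff Δ(1,2,3) = 1/105; Σ_t [0,0]: t=0:+1/6 = 1/6; (3j)²=8/105 [(1 2 3; 0 -1 1)], sign=+1
I_A²/I_B² = (1/105)/(8/105) = 1/8

1/8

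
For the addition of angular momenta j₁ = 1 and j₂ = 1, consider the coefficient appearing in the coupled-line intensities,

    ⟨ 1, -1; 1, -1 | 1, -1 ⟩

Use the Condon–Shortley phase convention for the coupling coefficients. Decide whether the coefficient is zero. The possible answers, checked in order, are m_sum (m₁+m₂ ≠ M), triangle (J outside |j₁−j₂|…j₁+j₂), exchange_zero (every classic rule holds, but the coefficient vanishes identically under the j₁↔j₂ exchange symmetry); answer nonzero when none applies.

m_sum

m-sum: m₁+m₂ = -1+(-1) = -2, M = -1  ✗ ⇒ coefficient is 0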